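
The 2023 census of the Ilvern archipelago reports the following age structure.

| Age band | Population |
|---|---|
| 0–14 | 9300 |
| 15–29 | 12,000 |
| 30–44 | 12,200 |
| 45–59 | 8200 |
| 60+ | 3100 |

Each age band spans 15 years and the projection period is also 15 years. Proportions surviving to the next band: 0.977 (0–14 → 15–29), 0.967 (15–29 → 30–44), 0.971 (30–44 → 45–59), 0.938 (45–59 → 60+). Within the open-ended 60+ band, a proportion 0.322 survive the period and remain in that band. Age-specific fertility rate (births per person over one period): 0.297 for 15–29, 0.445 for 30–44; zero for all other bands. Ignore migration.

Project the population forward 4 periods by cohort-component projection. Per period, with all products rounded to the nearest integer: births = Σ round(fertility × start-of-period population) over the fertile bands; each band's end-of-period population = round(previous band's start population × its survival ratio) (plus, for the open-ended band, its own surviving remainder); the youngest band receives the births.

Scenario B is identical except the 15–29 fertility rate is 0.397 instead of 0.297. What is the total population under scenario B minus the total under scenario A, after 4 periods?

Numbering the groups 1..5 from youngest to oldest:
After projecting period 1:
Births: 12000 × 0.297 = 3564  |  12200 × 0.445 = 5429 ⇒ total 8993
Group 2: 9300 × 0.977 = 9086
Group 3: 12000 × 0.967 = 11604
Group 4: 12200 × 0.971 = 11846
Group 5: 8200 × 0.938 + 3100 × 0.322 = 7692 + 998 = 8690
End of period: [8993, 9086, 11604, 11846, 8690]
After projecting period 2:
Births: 9086 × 0.297 = 2699  |  11604 × 0.445 = 5164 ⇒ total 7863
Group 2: 8993 × 0.977 = 8786
Group 3: 9086 × 0.967 = 8786
Group 4: 11604 × 0.971 = 11267
Group 5: 11846 × 0.938 + 8690 × 0.322 = 11112 + 2798 = 13910
End of period: [7863, 8786, 8786, 11267, 13910]
After projecting period 3:
Births: 8786 × 0.297 = 2609  |  8786 × 0.445 = 3910 ⇒ total 6519
Group 2: 7863 × 0.977 = 7682
Group 3: 8786 × 0.967 = 8496
Group 4: 8786 × 0.971 = 8531
Group 5: 11267 × 0.938 + 13910 × 0.322 = 10568 + 4479 = 15047
End of period: [6519, 7682, 8496, 8531, 15047]
After projecting period 4:
Births: 7682 × 0.297 = 2282  |  8496 × 0.445 = 3781 ⇒ total 6063
Group 2: 6519 × 0.977 = 6369
Group 3: 7682 × 0.967 = 7428
Group 4: 8496 × 0.971 = 8250
Group 5: 8531 × 0.938 + 15047 × 0.322 = 8002 + 4845 = 12847
End of period: [6063, 6369, 7428, 8250, 12847]
Scenario A total after 4 periods: 40957
Scenario B projection —
After projecting period 1:
Births: 12000 × 0.397 = 4764  |  12200 × 0.445 = 5429 ⇒ total 10193
Group 2: 9300 × 0.977 = 9086
Group 3: 12000 × 0.967 = 11604
Group 4: 12200 × 0.971 = 11846
Group 5: 8200 × 0.938 + 3100 × 0.322 = 7692 + 998 = 8690
End of period: [10193, 9086, 11604, 11846, 8690]
After projecting period 2:
Births: 9086 × 0.397 = 3607  |  11604 × 0.445 = 5164 ⇒ total 8771
Group 2: 10193 × 0.977 = 9959
Group 3: 9086 × 0.967 = 8786
Group 4: 11604 × 0.971 = 11267
Group 5: 11846 × 0.938 + 8690 × 0.322 = 11112 + 2798 = 13910
End of period: [8771, 9959, 8786, 11267, 13910]
After projecting period 3:
Births: 9959 × 0.397 = 3954  |  8786 × 0.445 = 3910 ⇒ total 7864
Group 2: 8771 × 0.977 = 8569
Group 3: 9959 × 0.967 = 9630
Group 4: 8786 × 0.971 = 8531
Group 5: 11267 × 0.938 + 13910 × 0.322 = 10568 + 4479 = 15047
End of period: [7864, 8569, 9630, 8531, 15047]
After projecting period 4:
Births: 8569 × 0.397 = 3402  |  9630 × 0.445 = 4285 ⇒ total 7687
Group 2: 7864 × 0.977 = 7683
Group 3: 8569 × 0.967 = 8286
Group 4: 9630 × 0.971 = 9351
Group 5: 8531 × 0.938 + 15047 × 0.322 = 8002 + 4845 = 12847
End of period: [7687, 7683, 8286, 9351, 12847]
Scenario B total after 4 periods: 45854
Difference B − A = 45854 − 40957 = 4897

4897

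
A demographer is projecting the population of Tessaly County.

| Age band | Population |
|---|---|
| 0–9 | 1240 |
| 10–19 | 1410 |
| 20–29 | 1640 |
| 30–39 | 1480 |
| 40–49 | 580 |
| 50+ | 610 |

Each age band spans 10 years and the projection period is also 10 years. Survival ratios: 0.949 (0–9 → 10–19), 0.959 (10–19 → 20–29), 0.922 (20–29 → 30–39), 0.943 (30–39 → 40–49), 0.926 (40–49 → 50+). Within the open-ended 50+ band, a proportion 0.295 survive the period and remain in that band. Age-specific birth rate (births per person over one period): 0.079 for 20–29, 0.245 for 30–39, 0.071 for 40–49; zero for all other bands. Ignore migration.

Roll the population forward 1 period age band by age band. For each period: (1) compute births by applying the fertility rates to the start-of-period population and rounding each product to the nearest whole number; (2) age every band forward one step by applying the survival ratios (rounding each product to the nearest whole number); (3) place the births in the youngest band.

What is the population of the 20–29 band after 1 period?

Numbering the groups 1..6 from youngest to oldest:
— Period 1 —
Births: 1640 × 0.079 = 130  |  1480 × 0.245 = 363  |  580 × 0.071 = 41 → 534
Group 2: 1240 × 0.949 = 1177
Group 3: 1410 × 0.959 = 1352
Group 4: 1640 × 0.922 = 1512
Group 5: 1480 × 0.943 = 1396
Group 6: 580 × 0.926 + 610 × 0.295 = 537 + 180 = 717
Giving 534 / 1177 / 1352 / 1512 / 1396 / 717.

1352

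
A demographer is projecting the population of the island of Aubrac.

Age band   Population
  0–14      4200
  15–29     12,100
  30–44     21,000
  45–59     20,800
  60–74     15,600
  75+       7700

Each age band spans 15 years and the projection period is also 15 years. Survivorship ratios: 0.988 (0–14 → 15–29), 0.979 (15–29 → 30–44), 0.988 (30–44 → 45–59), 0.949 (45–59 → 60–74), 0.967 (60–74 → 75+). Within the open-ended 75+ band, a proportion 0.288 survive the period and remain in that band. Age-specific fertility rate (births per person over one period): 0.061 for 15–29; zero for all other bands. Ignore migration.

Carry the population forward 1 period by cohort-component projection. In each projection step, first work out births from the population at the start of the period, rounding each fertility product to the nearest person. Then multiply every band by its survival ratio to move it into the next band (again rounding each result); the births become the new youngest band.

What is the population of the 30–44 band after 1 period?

— Period 1 —
Births: 12100 × 0.061 = 738
15–29: 4200 × 0.988 = 4150
30–44: 12100 × 0.979 = 11846
45–59: 21000 × 0.988 = 20748
60–74: 20800 × 0.949 = 19739
75+: 15600 × 0.967 + 7700 × 0.288 = 15085 + 2218 = 17303
→ [738, 4150, 11846, 20748, 19739, 17303]

11846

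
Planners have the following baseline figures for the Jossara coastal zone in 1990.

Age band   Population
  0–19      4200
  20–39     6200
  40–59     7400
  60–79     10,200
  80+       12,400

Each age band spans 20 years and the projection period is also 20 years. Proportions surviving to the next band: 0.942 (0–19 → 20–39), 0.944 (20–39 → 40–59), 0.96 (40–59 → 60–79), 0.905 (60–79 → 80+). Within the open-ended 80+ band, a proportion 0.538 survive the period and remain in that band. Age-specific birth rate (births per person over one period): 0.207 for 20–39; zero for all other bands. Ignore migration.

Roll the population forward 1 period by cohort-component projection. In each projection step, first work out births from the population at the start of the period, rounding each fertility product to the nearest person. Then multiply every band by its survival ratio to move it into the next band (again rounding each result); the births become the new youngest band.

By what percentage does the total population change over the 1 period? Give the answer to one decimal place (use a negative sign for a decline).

-15.6

(Groups numbered youngest = 1 to oldest = 5.)
[period 1]
Births: 6200 * 0.207 = 1283
Group 2: 4200 * 0.942 = 3956
Group 3: 6200 * 0.944 = 5853
Group 4: 7400 * 0.96 = 7104
Group 5: 10200 * 0.905 + 12400 * 0.538 = 9231 + 6671 = 15902
Giving 1283 / 3956 / 5853 / 7104 / 15902.
Total: 40400 → 34098; change = -6302; percentage change = -15.6%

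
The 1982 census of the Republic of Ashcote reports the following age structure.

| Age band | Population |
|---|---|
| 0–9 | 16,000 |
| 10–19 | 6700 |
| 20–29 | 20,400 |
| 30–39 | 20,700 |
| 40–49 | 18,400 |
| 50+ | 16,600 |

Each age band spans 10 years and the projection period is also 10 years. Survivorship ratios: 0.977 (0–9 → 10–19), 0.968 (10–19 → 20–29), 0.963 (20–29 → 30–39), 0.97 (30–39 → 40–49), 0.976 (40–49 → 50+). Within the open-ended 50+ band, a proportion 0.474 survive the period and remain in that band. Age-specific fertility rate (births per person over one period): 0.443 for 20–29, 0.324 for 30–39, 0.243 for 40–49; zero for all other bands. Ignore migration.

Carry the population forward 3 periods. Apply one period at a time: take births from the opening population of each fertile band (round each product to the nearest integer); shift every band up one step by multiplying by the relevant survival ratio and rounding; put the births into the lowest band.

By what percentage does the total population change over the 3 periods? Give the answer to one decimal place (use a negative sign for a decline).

1.8

Period 1:
Births: 20400 × 0.443 = 9037 ; 20700 × 0.324 = 6707 ; 18400 × 0.243 = 4471 — total 20215
10–19: 16000 × 0.977 = 15632
20–29: 6700 × 0.968 = 6486
30–39: 20400 × 0.963 = 19645
40–49: 20700 × 0.97 = 20079
50+: 18400 × 0.976 + 16600 × 0.474 = 17958 + 7868 = 25826
Population now: 0–9=20215, 10–19=15632, 20–29=6486, 30–39=19645, 40–49=20079, 50+=25826
Period 2:
Births: 6486 × 0.443 = 2873 ; 19645 × 0.324 = 6365 ; 20079 × 0.243 = 4879 — total 14117
10–19: 20215 × 0.977 = 19750
20–29: 15632 × 0.968 = 15132
30–39: 6486 × 0.963 = 6246
40–49: 19645 × 0.97 = 19056
50+: 20079 × 0.976 + 25826 × 0.474 = 19597 + 12242 = 31839
Population now: 0–9=14117, 10–19=19750, 20–29=15132, 30–39=6246, 40–49=19056, 50+=31839
Period 3:
Births: 15132 × 0.443 = 6703 ; 6246 × 0.324 = 2024 ; 19056 × 0.243 = 4631 — total 13358
10–19: 14117 × 0.977 = 13792
20–29: 19750 × 0.968 = 19118
30–39: 15132 × 0.963 = 14572
40–49: 6246 × 0.97 = 6059
50+: 19056 × 0.976 + 31839 × 0.474 = 18599 + 15092 = 33691
Population now: 0–9=13358, 10–19=13792, 20–29=19118, 30–39=14572, 40–49=6059, 50+=33691
Total: 98800 → 100590; change = 1790; percentage change = 1.8%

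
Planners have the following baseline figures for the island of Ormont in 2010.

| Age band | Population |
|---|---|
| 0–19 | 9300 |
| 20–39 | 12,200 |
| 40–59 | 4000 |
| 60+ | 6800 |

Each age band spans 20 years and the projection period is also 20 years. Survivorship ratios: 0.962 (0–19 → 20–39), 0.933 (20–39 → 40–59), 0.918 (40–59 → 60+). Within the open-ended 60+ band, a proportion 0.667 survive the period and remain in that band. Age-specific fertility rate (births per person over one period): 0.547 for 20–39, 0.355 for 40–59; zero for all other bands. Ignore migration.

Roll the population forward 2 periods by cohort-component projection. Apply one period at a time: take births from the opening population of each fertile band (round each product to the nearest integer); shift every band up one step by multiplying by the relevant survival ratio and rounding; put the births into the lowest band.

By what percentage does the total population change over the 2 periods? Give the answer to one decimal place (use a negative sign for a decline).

Call the bands 1 to 4, youngest first.
Period 1.
Births: 12200 × 0.547 = 6673 ; 4000 × 0.355 = 1420 ⇒ total 8093
Band 2: 9300 × 0.962 = 8947
Band 3: 12200 × 0.933 = 11383
Band 4: 4000 × 0.918 + 6800 × 0.667 = 3672 + 4536 = 8208
→ [8093, 8947, 11383, 8208]
Period 2.
Births: 8947 × 0.547 = 4894 ; 11383 × 0.355 = 4041 ⇒ total 8935
Band 2: 8093 × 0.962 = 7785
Band 3: 8947 × 0.933 = 8348
Band 4: 11383 × 0.918 + 8208 × 0.667 = 10450 + 5475 = 15925
→ [8935, 7785, 8348, 15925]
Total: 32300 → 40993; change = 8693; percentage change = 26.9%

26.9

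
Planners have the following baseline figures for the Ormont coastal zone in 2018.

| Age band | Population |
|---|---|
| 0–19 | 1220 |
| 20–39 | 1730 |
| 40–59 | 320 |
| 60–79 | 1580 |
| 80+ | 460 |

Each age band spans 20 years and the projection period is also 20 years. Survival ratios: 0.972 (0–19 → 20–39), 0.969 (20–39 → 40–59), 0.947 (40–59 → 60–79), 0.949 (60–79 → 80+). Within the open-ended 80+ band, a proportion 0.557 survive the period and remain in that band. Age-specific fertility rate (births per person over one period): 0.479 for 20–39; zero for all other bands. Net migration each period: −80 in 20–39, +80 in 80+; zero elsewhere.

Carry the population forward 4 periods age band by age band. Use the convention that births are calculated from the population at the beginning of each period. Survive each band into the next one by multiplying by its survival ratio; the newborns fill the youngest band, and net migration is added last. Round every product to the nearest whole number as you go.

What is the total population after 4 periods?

3912

After projecting period 1:
Births: 1730 × 0.479 = 829
20–39: 1220 × 0.972 = 1186
40–59: 1730 × 0.969 = 1676
60–79: 320 × 0.947 = 303
80+: 1580 × 0.949 + 460 × 0.557 = 1499 + 256 = 1755
Net migration: 20–39 − 80 → 1106; 80+ + 80 → 1835
End of period: [829, 1106, 1676, 303, 1835]
After projecting period 2:
Births: 1106 × 0.479 = 530
20–39: 829 × 0.972 = 806
40–59: 1106 × 0.969 = 1072
60–79: 1676 × 0.947 = 1587
80+: 303 × 0.949 + 1835 × 0.557 = 288 + 1022 = 1310
Net migration: 20–39 − 80 → 726; 80+ + 80 → 1390
End of period: [530, 726, 1072, 1587, 1390]
After projecting period 3:
Births: 726 × 0.479 = 348
20–39: 530 × 0.972 = 515
40–59: 726 × 0.969 = 703
60–79: 1072 × 0.947 = 1015
80+: 1587 × 0.949 + 1390 × 0.557 = 1506 + 774 = 2280
Net migration: 20–39 − 80 → 435; 80+ + 80 → 2360
End of period: [348, 435, 703, 1015, 2360]
After projecting period 4:
Births: 435 × 0.479 = 208
20–39: 348 × 0.972 = 338
40–59: 435 × 0.969 = 422
60–79: 703 × 0.947 = 666
80+: 1015 × 0.949 + 2360 × 0.557 = 963 + 1315 = 2278
Net migration: 20–39 − 80 → 258; 80+ + 80 → 2358
End of period: [208, 258, 422, 666, 2358]
Total after period 4: 208 + 258 + 422 + 666 + 2358 = 3912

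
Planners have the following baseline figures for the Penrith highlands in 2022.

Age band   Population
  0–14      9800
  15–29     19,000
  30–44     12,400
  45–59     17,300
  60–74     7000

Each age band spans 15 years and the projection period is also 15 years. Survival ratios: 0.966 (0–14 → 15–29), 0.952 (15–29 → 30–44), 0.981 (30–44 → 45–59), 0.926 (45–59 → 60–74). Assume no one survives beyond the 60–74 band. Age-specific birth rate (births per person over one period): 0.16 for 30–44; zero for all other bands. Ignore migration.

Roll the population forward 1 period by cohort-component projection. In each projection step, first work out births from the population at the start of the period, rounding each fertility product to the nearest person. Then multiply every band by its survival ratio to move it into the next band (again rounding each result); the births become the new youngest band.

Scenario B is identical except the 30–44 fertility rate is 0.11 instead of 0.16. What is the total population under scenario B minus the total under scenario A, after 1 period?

Let group 1 be 0–14 through group 5 = 60–74.
Period 1:
Births: 12400 × 0.16 = 1984
Group 2: 9800 × 0.966 = 9467
Group 3: 19000 × 0.952 = 18088
Group 4: 12400 × 0.981 = 12164
Group 5: 17300 × 0.926 = 16020
→ [1984, 9467, 18088, 12164, 16020]
Scenario A total after 1 period: 57723
Scenario B projection —
Period 1:
Births: 12400 × 0.11 = 1364
Group 2: 9800 × 0.966 = 9467
Group 3: 19000 × 0.952 = 18088
Group 4: 12400 × 0.981 = 12164
Group 5: 17300 × 0.926 = 16020
→ [1364, 9467, 18088, 12164, 16020]
Scenario B total after 1 period: 57103
Difference B − A = 57103 − 57723 = -620

-620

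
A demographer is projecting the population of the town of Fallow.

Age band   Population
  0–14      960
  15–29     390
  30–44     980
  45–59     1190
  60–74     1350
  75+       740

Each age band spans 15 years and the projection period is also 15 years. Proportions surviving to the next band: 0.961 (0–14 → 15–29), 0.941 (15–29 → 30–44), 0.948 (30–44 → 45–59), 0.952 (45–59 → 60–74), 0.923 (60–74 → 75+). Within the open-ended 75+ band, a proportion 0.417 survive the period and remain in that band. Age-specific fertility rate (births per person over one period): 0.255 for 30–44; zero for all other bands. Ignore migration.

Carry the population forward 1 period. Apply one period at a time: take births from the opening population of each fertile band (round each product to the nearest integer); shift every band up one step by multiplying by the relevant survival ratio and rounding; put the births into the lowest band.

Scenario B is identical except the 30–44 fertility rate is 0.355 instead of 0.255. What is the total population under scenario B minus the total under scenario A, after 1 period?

Period 1:
Births: 980 × 0.255 = 250
15–29: 960 × 0.961 = 923
30–44: 390 × 0.941 = 367
45–59: 980 × 0.948 = 929
60–74: 1190 × 0.952 = 1133
75+: 1350 × 0.923 + 740 × 0.417 = 1246 + 309 = 1555
Giving 250 / 923 / 367 / 929 / 1133 / 1555.
Scenario A total after 1 period: 5157
Scenario B projection —
Period 1:
Births: 980 × 0.355 = 348
15–29: 960 × 0.961 = 923
30–44: 390 × 0.941 = 367
45–59: 980 × 0.948 = 929
60–74: 1190 × 0.952 = 1133
75+: 1350 × 0.923 + 740 × 0.417 = 1246 + 309 = 1555
Giving 348 / 923 / 367 / 929 / 1133 / 1555.
Scenario B total after 1 period: 5255
Difference B − A = 5255 − 5157 = 98

98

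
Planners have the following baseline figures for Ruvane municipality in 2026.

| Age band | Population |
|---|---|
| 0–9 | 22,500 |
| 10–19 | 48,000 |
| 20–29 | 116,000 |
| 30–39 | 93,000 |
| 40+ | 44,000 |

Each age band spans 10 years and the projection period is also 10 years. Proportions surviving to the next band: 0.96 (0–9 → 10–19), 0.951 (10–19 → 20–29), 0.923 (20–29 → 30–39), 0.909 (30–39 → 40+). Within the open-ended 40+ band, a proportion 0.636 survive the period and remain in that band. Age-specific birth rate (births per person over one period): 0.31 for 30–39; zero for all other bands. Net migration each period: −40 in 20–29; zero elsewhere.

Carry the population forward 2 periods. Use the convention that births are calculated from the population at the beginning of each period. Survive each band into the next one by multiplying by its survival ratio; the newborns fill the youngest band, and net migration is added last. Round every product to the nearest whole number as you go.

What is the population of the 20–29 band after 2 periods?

(Groups numbered youngest = 1 to oldest = 5.)
[period 1]
Births: 93000 × 0.31 = 28830
Group 2: 22500 × 0.96 = 21600
Group 3: 48000 × 0.951 = 45648
Group 4: 116000 × 0.923 = 107068
Group 5: 93000 × 0.909 + 44000 × 0.636 = 84537 + 27984 = 112521
Net migration: Group 3 − 40 → 45608
Population now: 0–9=28830, 10–19=21600, 20–29=45608, 30–39=107068, 40+=112521
[period 2]
Births: 107068 × 0.31 = 33191
Group 2: 28830 × 0.96 = 27677
Group 3: 21600 × 0.951 = 20542
Group 4: 45608 × 0.923 = 42096
Group 5: 107068 × 0.909 + 112521 × 0.636 = 97325 + 71563 = 168888
Net migration: Group 3 − 40 → 20502
Population now: 0–9=33191, 10–19=27677, 20–29=20502, 30–39=42096, 40+=168888

20502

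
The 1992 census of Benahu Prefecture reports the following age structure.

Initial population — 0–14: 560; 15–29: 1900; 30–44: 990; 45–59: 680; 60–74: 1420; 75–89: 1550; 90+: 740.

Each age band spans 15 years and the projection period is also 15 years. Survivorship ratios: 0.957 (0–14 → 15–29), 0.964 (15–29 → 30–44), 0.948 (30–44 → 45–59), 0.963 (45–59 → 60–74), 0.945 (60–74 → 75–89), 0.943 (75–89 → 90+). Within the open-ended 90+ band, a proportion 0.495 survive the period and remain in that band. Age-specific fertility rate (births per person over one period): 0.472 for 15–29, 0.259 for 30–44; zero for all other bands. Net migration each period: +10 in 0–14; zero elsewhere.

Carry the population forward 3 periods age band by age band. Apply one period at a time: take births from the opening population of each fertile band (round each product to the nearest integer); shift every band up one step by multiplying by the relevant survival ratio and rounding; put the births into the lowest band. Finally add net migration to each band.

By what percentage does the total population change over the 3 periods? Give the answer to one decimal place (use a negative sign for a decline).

Numbering the groups 1..7 from youngest to oldest:
— Period 1 —
Births: 1900 × 0.472 = 897  |  990 × 0.259 = 256 → total 1153
Group 2: 560 × 0.957 = 536
Group 3: 1900 × 0.964 = 1832
Group 4: 990 × 0.948 = 939
Group 5: 680 × 0.963 = 655
Group 6: 1420 × 0.945 = 1342
Group 7: 1550 × 0.943 + 740 × 0.495 = 1462 + 366 = 1828
Net migration: Group 1 + 10 → 1163
Population now: 0–14=1163, 15–29=536, 30–44=1832, 45–59=939, 60–74=655, 75–89=1342, 90+=1828
— Period 2 —
Births: 536 × 0.472 = 253  |  1832 × 0.259 = 474 → total 727
Group 2: 1163 × 0.957 = 1113
Group 3: 536 × 0.964 = 517
Group 4: 1832 × 0.948 = 1737
Group 5: 939 × 0.963 = 904
Group 6: 655 × 0.945 = 619
Group 7: 1342 × 0.943 + 1828 × 0.495 = 1266 + 905 = 2171
Net migration: Group 1 + 10 → 737
Population now: 0–14=737, 15–29=1113, 30–44=517, 45–59=1737, 60–74=904, 75–89=619, 90+=2171
— Period 3 —
Births: 1113 × 0.472 = 525  |  517 × 0.259 = 134 → total 659
Group 2: 737 × 0.957 = 705
Group 3: 1113 × 0.964 = 1073
Group 4: 517 × 0.948 = 490
Group 5: 1737 × 0.963 = 1673
Group 6: 904 × 0.945 = 854
Group 7: 619 × 0.943 + 2171 × 0.495 = 584 + 1075 = 1659
Net migration: Group 1 + 10 → 669
Population now: 0–14=669, 15–29=705, 30–44=1073, 45–59=490, 60–74=1673, 75–89=854, 90+=1659
Total: 7840 → 7123; change = -717; percentage change = -9.1%

-9.1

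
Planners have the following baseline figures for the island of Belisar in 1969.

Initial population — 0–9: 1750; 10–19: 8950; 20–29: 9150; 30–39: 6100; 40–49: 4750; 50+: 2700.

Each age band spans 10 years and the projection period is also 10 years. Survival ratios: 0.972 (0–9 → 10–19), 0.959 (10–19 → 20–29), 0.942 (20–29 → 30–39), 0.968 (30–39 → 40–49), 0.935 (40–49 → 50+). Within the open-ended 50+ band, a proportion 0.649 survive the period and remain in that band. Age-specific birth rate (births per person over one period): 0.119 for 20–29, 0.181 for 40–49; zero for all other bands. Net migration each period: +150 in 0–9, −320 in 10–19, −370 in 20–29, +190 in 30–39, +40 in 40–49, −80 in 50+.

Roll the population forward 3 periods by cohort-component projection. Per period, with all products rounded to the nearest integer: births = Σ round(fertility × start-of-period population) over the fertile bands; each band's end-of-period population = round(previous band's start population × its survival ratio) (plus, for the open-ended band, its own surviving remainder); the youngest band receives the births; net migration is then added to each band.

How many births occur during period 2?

Period 1.
Births: 9150 × 0.119 = 1089  |  4750 × 0.181 = 860 — total 1949
10–19: 1750 × 0.972 = 1701
20–29: 8950 × 0.959 = 8583
30–39: 9150 × 0.942 = 8619
40–49: 6100 × 0.968 = 5905
50+: 4750 × 0.935 + 2700 × 0.649 = 4441 + 1752 = 6193
Net migration: 0–9 + 150 → 2099; 10–19 − 320 → 1381; 20–29 − 370 → 8213; 30–39 + 190 → 8809; 40–49 + 40 → 5945; 50+ − 80 → 6113
→ [2099, 1381, 8213, 8809, 5945, 6113]
Period 2.
Births: 8213 × 0.119 = 977  |  5945 × 0.181 = 1076 — total 2053
10–19: 2099 × 0.972 = 2040
20–29: 1381 × 0.959 = 1324
30–39: 8213 × 0.942 = 7737
40–49: 8809 × 0.968 = 8527
50+: 5945 × 0.935 + 6113 × 0.649 = 5559 + 3967 = 9526
Net migration: 0–9 + 150 → 2203; 10–19 − 320 → 1720; 20–29 − 370 → 954; 30–39 + 190 → 7927; 40–49 + 40 → 8567; 50+ − 80 → 9446
→ [2203, 1720, 954, 7927, 8567, 9446]

2053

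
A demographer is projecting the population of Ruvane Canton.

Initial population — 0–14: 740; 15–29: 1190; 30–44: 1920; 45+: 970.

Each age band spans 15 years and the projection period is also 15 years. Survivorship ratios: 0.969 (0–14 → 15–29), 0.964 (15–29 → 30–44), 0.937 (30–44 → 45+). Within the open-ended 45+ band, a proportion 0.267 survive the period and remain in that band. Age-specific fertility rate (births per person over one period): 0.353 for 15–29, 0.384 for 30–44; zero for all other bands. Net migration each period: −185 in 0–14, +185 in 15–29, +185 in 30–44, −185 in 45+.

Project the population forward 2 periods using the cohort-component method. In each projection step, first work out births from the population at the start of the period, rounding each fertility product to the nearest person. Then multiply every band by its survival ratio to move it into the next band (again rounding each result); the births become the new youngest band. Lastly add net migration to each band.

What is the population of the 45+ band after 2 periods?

1563

Let band 1 be 0–14 through band 4 = 45+.
After projecting period 1:
Births: 1190 × 0.353 = 420, 1920 × 0.384 = 737 → total 1157
Band 2: 740 × 0.969 = 717
Band 3: 1190 × 0.964 = 1147
Band 4: 1920 × 0.937 + 970 × 0.267 = 1799 + 259 = 2058
Net migration: Band 1 − 185 → 972; Band 2 + 185 → 902; Band 3 + 185 → 1332; Band 4 − 185 → 1873
Giving 972 / 902 / 1332 / 1873.
After projecting period 2:
Births: 902 × 0.353 = 318, 1332 × 0.384 = 511 → total 829
Band 2: 972 × 0.969 = 942
Band 3: 902 × 0.964 = 870
Band 4: 1332 × 0.937 + 1873 × 0.267 = 1248 + 500 = 1748
Net migration: Band 1 − 185 → 644; Band 2 + 185 → 1127; Band 3 + 185 → 1055; Band 4 − 185 → 1563
Giving 644 / 1127 / 1055 / 1563.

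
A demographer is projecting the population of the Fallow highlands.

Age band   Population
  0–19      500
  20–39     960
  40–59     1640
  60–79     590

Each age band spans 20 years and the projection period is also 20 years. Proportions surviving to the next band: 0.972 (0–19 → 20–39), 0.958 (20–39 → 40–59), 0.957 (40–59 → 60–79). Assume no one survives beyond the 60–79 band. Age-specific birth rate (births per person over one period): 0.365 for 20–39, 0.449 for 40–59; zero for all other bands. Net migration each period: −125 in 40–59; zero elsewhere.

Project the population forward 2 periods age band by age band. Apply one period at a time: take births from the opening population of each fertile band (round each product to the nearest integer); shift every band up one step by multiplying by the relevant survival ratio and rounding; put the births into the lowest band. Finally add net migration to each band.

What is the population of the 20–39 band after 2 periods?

1056

(Bands numbered youngest = 1 to oldest = 4.)
After projecting period 1:
Births: 960 × 0.365 = 350 ; 1640 × 0.449 = 736 — total 1086
Band 2: 500 × 0.972 = 486
Band 3: 960 × 0.958 = 920
Band 4: 1640 × 0.957 = 1569
Net migration: Band 3 − 125 → 795
End of period: [1086, 486, 795, 1569]
After projecting period 2:
Births: 486 × 0.365 = 177 ; 795 × 0.449 = 357 — total 534
Band 2: 1086 × 0.972 = 1056
Band 3: 486 × 0.958 = 466
Band 4: 795 × 0.957 = 761
Net migration: Band 3 − 125 → 341
End of period: [534, 1056, 341, 761]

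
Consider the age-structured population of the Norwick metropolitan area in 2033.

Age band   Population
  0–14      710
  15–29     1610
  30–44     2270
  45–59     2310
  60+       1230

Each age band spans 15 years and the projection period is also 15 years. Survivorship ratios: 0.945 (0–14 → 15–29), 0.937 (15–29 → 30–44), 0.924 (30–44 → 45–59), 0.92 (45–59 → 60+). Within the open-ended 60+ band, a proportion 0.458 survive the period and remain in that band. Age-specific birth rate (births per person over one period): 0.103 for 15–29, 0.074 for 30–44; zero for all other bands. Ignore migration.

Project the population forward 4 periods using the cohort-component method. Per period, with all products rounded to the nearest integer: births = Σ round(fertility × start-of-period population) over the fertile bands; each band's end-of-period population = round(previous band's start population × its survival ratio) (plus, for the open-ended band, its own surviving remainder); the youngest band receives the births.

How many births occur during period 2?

[period 1]
Births: 1610 * 0.103 = 166, 2270 * 0.074 = 168 → 334
15–29: 710 * 0.945 = 671
30–44: 1610 * 0.937 = 1509
45–59: 2270 * 0.924 = 2097
60+: 2310 * 0.92 + 1230 * 0.458 = 2125 + 563 = 2688
End of period: [334, 671, 1509, 2097, 2688]
[period 2]
Births: 671 * 0.103 = 69, 1509 * 0.074 = 112 → 181
15–29: 334 * 0.945 = 316
30–44: 671 * 0.937 = 629
45–59: 1509 * 0.924 = 1394
60+: 2097 * 0.92 + 2688 * 0.458 = 1929 + 1231 = 3160
End of period: [181, 316, 629, 1394, 3160]

181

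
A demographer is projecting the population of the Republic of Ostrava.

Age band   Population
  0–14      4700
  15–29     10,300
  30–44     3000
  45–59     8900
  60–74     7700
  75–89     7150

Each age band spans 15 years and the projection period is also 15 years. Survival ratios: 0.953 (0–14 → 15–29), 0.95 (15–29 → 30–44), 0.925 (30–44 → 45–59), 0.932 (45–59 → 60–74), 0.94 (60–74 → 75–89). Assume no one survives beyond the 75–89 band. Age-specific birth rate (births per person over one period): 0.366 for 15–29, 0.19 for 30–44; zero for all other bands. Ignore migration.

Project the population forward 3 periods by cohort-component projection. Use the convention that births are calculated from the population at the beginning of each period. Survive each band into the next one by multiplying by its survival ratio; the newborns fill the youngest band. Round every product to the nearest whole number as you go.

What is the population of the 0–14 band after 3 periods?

[period 1]
Births: 10300 × 0.366 = 3770 ; 3000 × 0.19 = 570 — total 4340
15–29: 4700 × 0.953 = 4479
30–44: 10300 × 0.95 = 9785
45–59: 3000 × 0.925 = 2775
60–74: 8900 × 0.932 = 8295
75–89: 7700 × 0.94 = 7238
→ [4340, 4479, 9785, 2775, 8295, 7238]
[period 2]
Births: 4479 × 0.366 = 1639 ; 9785 × 0.19 = 1859 — total 3498
15–29: 4340 × 0.953 = 4136
30–44: 4479 × 0.95 = 4255
45–59: 9785 × 0.925 = 9051
60–74: 2775 × 0.932 = 2586
75–89: 8295 × 0.94 = 7797
→ [3498, 4136, 4255, 9051, 2586, 7797]
[period 3]
Births: 4136 × 0.366 = 1514 ; 4255 × 0.19 = 808 — total 2322
15–29: 3498 × 0.953 = 3334
30–44: 4136 × 0.95 = 3929
45–59: 4255 × 0.925 = 3936
60–74: 9051 × 0.932 = 8436
75–89: 2586 × 0.94 = 2431
→ [2322, 3334, 3929, 3936, 8436, 2431]

2322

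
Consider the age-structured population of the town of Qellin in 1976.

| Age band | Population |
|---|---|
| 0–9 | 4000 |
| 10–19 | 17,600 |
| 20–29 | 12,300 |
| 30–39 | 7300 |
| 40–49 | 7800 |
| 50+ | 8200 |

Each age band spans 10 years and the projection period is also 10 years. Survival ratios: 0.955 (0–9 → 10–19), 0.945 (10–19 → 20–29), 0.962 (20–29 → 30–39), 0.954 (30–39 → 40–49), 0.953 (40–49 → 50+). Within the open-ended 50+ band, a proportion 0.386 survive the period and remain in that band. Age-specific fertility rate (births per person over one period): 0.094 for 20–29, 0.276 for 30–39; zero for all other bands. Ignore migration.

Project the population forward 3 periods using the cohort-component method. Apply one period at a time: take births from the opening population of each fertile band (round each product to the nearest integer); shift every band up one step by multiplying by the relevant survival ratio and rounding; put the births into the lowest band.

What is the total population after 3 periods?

45864

(Bands numbered youngest = 1 to oldest = 6.)
Period 1:
Births: 12300 × 0.094 = 1156, 7300 × 0.276 = 2015 → 3171
Band 2: 4000 × 0.955 = 3820
Band 3: 17600 × 0.945 = 16632
Band 4: 12300 × 0.962 = 11833
Band 5: 7300 × 0.954 = 6964
Band 6: 7800 × 0.953 + 8200 × 0.386 = 7433 + 3165 = 10598
→ [3171, 3820, 16632, 11833, 6964, 10598]
Period 2:
Births: 16632 × 0.094 = 1563, 11833 × 0.276 = 3266 → 4829
Band 2: 3171 × 0.955 = 3028
Band 3: 3820 × 0.945 = 3610
Band 4: 16632 × 0.962 = 16000
Band 5: 11833 × 0.954 = 11289
Band 6: 6964 × 0.953 + 10598 × 0.386 = 6637 + 4091 = 10728
→ [4829, 3028, 3610, 16000, 11289, 10728]
Period 3:
Births: 3610 × 0.094 = 339, 16000 × 0.276 = 4416 → 4755
Band 2: 4829 × 0.955 = 4612
Band 3: 3028 × 0.945 = 2861
Band 4: 3610 × 0.962 = 3473
Band 5: 16000 × 0.954 = 15264
Band 6: 11289 × 0.953 + 10728 × 0.386 = 10758 + 4141 = 14899
→ [4755, 4612, 2861, 3473, 15264, 14899]
Total after period 3: 4755 + 4612 + 2861 + 3473 + 15264 + 14899 = 45864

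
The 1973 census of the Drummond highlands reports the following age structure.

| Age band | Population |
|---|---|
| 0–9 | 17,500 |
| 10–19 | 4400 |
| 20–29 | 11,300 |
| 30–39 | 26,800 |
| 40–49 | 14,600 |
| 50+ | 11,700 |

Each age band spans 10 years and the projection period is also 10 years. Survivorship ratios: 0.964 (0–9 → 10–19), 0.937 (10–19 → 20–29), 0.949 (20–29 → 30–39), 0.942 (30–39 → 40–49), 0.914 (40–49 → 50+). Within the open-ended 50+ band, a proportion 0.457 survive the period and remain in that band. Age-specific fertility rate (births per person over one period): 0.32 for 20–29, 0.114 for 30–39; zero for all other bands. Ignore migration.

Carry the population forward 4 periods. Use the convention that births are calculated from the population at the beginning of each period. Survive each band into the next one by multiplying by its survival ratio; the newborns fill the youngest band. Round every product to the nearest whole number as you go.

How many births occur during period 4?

(Groups numbered youngest = 1 to oldest = 6.)
After projecting period 1:
Births: 11300 * 0.32 = 3616  |  26800 * 0.114 = 3055 → 6671
Group 2: 17500 * 0.964 = 16870
Group 3: 4400 * 0.937 = 4123
Group 4: 11300 * 0.949 = 10724
Group 5: 26800 * 0.942 = 25246
Group 6: 14600 * 0.914 + 11700 * 0.457 = 13344 + 5347 = 18691
→ [6671, 16870, 4123, 10724, 25246, 18691]
After projecting period 2:
Births: 4123 * 0.32 = 1319  |  10724 * 0.114 = 1223 → 2542
Group 2: 6671 * 0.964 = 6431
Group 3: 16870 * 0.937 = 15807
Group 4: 4123 * 0.949 = 3913
Group 5: 10724 * 0.942 = 10102
Group 6: 25246 * 0.914 + 18691 * 0.457 = 23075 + 8542 = 31617
→ [2542, 6431, 15807, 3913, 10102, 31617]
After projecting period 3:
Births: 15807 * 0.32 = 5058  |  3913 * 0.114 = 446 → 5504
Group 2: 2542 * 0.964 = 2450
Group 3: 6431 * 0.937 = 6026
Group 4: 15807 * 0.949 = 15001
Group 5: 3913 * 0.942 = 3686
Group 6: 10102 * 0.914 + 31617 * 0.457 = 9233 + 14449 = 23682
→ [5504, 2450, 6026, 15001, 3686, 23682]
After projecting period 4:
Births: 6026 * 0.32 = 1928  |  15001 * 0.114 = 1710 → 3638
Group 2: 5504 * 0.964 = 5306
Group 3: 2450 * 0.937 = 2296
Group 4: 6026 * 0.949 = 5719
Group 5: 15001 * 0.942 = 14131
Group 6: 3686 * 0.914 + 23682 * 0.457 = 3369 + 10823 = 14192
→ [3638, 5306, 2296, 5719, 14131, 14192]

3638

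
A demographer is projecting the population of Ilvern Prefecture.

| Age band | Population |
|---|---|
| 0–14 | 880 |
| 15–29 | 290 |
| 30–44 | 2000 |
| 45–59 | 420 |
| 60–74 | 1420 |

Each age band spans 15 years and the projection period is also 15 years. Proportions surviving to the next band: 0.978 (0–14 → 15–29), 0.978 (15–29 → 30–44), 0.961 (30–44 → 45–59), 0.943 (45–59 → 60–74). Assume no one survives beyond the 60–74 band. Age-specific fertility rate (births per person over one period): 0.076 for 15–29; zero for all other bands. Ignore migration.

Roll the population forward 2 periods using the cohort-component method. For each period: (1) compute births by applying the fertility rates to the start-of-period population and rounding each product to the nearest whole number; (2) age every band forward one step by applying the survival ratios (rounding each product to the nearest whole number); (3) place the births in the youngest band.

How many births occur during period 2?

Call the bands 1 to 5, youngest first.
— Period 1 —
Births: 290 × 0.076 = 22
Band 2: 880 × 0.978 = 861
Band 3: 290 × 0.978 = 284
Band 4: 2000 × 0.961 = 1922
Band 5: 420 × 0.943 = 396
End of period: [22, 861, 284, 1922, 396]
— Period 2 —
Births: 861 × 0.076 = 65
Band 2: 22 × 0.978 = 22
Band 3: 861 × 0.978 = 842
Band 4: 284 × 0.961 = 273
Band 5: 1922 × 0.943 = 1812
End of period: [65, 22, 842, 273, 1812]

65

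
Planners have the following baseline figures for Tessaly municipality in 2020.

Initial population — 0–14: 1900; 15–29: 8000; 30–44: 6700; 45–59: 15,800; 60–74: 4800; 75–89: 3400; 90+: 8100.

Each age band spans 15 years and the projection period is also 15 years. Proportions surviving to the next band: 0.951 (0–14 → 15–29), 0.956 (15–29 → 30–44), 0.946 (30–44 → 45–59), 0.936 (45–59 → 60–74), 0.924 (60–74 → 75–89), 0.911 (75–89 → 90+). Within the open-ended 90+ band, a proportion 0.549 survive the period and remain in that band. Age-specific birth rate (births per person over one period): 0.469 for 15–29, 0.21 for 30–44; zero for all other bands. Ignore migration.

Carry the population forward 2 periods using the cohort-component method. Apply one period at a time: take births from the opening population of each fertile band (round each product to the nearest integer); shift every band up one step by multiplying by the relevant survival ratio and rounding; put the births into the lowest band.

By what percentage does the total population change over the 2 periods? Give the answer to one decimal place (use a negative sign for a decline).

Let band 1 be 0–14 through band 7 = 90+.
Period 1.
Births: 8000 * 0.469 = 3752 ; 6700 * 0.21 = 1407 → 5159
Band 2: 1900 * 0.951 = 1807
Band 3: 8000 * 0.956 = 7648
Band 4: 6700 * 0.946 = 6338
Band 5: 15800 * 0.936 = 14789
Band 6: 4800 * 0.924 = 4435
Band 7: 3400 * 0.911 + 8100 * 0.549 = 3097 + 4447 = 7544
End of period: [5159, 1807, 7648, 6338, 14789, 4435, 7544]
Period 2.
Births: 1807 * 0.469 = 847 ; 7648 * 0.21 = 1606 → 2453
Band 2: 5159 * 0.951 = 4906
Band 3: 1807 * 0.956 = 1727
Band 4: 7648 * 0.946 = 7235
Band 5: 6338 * 0.936 = 5932
Band 6: 14789 * 0.924 = 13665
Band 7: 4435 * 0.911 + 7544 * 0.549 = 4040 + 4142 = 8182
End of period: [2453, 4906, 1727, 7235, 5932, 13665, 8182]
Total: 48700 → 44100; change = -4600; percentage change = -9.4%

-9.4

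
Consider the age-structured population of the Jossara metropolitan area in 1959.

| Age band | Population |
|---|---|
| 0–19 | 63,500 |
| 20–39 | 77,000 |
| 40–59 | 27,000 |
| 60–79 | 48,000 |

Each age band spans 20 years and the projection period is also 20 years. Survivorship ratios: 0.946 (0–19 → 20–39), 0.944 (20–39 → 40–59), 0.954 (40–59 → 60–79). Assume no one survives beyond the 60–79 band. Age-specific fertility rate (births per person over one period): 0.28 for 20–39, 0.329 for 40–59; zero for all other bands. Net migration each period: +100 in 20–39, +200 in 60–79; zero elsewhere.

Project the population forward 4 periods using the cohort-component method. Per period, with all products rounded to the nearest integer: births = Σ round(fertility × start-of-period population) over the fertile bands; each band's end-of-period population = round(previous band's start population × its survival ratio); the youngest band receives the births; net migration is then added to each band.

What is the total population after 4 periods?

Call the groups 1 to 4, youngest first.
Period 1.
Births: 77000 * 0.28 = 21560  |  27000 * 0.329 = 8883 → 30443
Group 2: 63500 * 0.946 = 60071
Group 3: 77000 * 0.944 = 72688
Group 4: 27000 * 0.954 = 25758
Net migration: Group 2 + 100 → 60171; Group 4 + 200 → 25958
Population now: 0–19=30443, 20–39=60171, 40–59=72688, 60–79=25958
Period 2.
Births: 60171 * 0.28 = 16848  |  72688 * 0.329 = 23914 → 40762
Group 2: 30443 * 0.946 = 28799
Group 3: 60171 * 0.944 = 56801
Group 4: 72688 * 0.954 = 69344
Net migration: Group 2 + 100 → 28899; Group 4 + 200 → 69544
Population now: 0–19=40762, 20–39=28899, 40–59=56801, 60–79=69544
Period 3.
Births: 28899 * 0.28 = 8092  |  56801 * 0.329 = 18688 → 26780
Group 2: 40762 * 0.946 = 38561
Group 3: 28899 * 0.944 = 27281
Group 4: 56801 * 0.954 = 54188
Net migration: Group 2 + 100 → 38661; Group 4 + 200 → 54388
Population now: 0–19=26780, 20–39=38661, 40–59=27281, 60–79=54388
Period 4.
Births: 38661 * 0.28 = 10825  |  27281 * 0.329 = 8975 → 19800
Group 2: 26780 * 0.946 = 25334
Group 3: 38661 * 0.944 = 36496
Group 4: 27281 * 0.954 = 26026
Net migration: Group 2 + 100 → 25434; Group 4 + 200 → 26226
Population now: 0–19=19800, 20–39=25434, 40–59=36496, 60–79=26226
Total after period 4: 19800 + 25434 + 36496 + 26226 = 107956

107956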